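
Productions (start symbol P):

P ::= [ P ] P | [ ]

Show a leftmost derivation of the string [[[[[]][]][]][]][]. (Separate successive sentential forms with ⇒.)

P ⇒ [P]P ⇒ [[P]P]P ⇒ [[[P]P]P]P ⇒ [[[[P]P]P]P]P ⇒ [[[[[]]P]P]P]P ⇒ [[[[[]][]]P]P]P ⇒ [[[[[]][]][]]P]P ⇒ [[[[[]][]][]][]]P ⇒ [[[[[]][]][]][]][]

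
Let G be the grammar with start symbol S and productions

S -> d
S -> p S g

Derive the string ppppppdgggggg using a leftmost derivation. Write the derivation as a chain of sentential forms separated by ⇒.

S ⇒ pSg   [S -> p S g]
pSg ⇒ ppSgg   [S -> p S g]
ppSgg ⇒ pppSggg   [S -> p S g]
pppSggg ⇒ ppppSgggg   [S -> p S g]
ppppSgggg ⇒ pppppSggggg   [S -> p S g]
pppppSggggg ⇒ ppppppSgggggg   [S -> p S g]
ppppppSgggggg ⇒ ppppppdgggggg   [S -> d]

S ⇒ pSg ⇒ ppSgg ⇒ pppSggg ⇒ ppppSgggg ⇒ pppppSggggg ⇒ ppppppSgggggg ⇒ ppppppdgggggg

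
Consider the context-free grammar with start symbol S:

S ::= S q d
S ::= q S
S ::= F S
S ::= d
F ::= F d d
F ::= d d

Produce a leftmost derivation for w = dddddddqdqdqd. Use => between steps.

S=>FS=>ddS=>ddFS=>ddFddS=>ddddddS=>ddddddSqd=>ddddddSqdqd=>ddddddSqdqdqd=>dddddddqdqdqd

S => FS   [S ::= F S]
FS => ddS   [F ::= d d]
ddS => ddFS   [S ::= F S]
ddFS => ddFddS   [F ::= F d d]
ddFddS => ddddddS   [F ::= d d]
ddddddS => ddddddSqd   [S ::= S q d]
ddddddSqd => ddddddSqdqd   [S ::= S q d]
ddddddSqdqd => ddddddSqdqdqd   [S ::= S q d]
ddddddSqdqdqd => dddddddqdqdqd   [S ::= d]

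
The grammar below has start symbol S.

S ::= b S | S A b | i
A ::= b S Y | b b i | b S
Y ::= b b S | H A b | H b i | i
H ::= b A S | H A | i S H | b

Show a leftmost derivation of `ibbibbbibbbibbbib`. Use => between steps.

S => SAb   [S ::= S A b]
SAb => SAbAb   [S ::= S A b]
SAbAb => SAbAbAb   [S ::= S A b]
SAbAbAb => SAbAbAbAb   [S ::= S A b]
SAbAbAbAb => iAbAbAbAb   [S ::= i]
iAbAbAbAb => ibbibAbAbAb   [A ::= b b i]
ibbibAbAbAb => ibbibbbibAbAb   [A ::= b b i]
ibbibbbibAbAb => ibbibbbibbbibAb   [A ::= b b i]
ibbibbbibbbibAb => ibbibbbibbbibbbib   [A ::= b b i]

S => SAb => SAbAb => SAbAbAb => SAbAbAbAb => iAbAbAbAb => ibbibAbAbAb => ibbibbbibAbAb => ibbibbbibbbibAb => ibbibbbibbbibbbib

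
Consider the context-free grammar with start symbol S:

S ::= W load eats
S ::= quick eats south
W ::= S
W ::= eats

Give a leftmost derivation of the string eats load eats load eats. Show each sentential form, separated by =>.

S => W load eats => S load eats => W load eats load eats => eats load eats load eats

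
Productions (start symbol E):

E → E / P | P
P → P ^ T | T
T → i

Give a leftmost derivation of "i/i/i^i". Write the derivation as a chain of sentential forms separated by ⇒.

E ⇒ E/P   [E → E / P]
E/P ⇒ E/P/P   [E → E / P]
E/P/P ⇒ P/P/P   [E → P]
P/P/P ⇒ T/P/P   [P → T]
T/P/P ⇒ i/P/P   [T → i]
i/P/P ⇒ i/T/P   [P → T]
i/T/P ⇒ i/i/P   [T → i]
i/i/P ⇒ i/i/P^T   [P → P ^ T]
i/i/P^T ⇒ i/i/T^T   [P → T]
i/i/T^T ⇒ i/i/i^T   [T → i]
i/i/i^T ⇒ i/i/i^i   [T → i]

E⇒E/P⇒E/P/P⇒P/P/P⇒T/P/P⇒i/P/P⇒i/T/P⇒i/i/P⇒i/i/P^T⇒i/i/T^T⇒i/i/i^T⇒i/i/i^i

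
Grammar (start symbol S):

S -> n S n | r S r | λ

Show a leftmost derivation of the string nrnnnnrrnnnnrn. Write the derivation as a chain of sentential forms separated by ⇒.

S⇒nSn⇒nrSrn⇒nrnSnrn⇒nrnnSnnrn⇒nrnnnSnnnrn⇒nrnnnnSnnnnrn⇒nrnnnnrSrnnnnrn⇒nrnnnnrrnnnnrn

S ⇒ nSn   [S -> n S n]
nSn ⇒ nrSrn   [S -> r S r]
nrSrn ⇒ nrnSnrn   [S -> n S n]
nrnSnrn ⇒ nrnnSnnrn   [S -> n S n]
nrnnSnnrn ⇒ nrnnnSnnnrn   [S -> n S n]
nrnnnSnnnrn ⇒ nrnnnnSnnnnrn   [S -> n S n]
nrnnnnSnnnnrn ⇒ nrnnnnrSrnnnnrn   [S -> r S r]
nrnnnnrSrnnnnrn ⇒ nrnnnnrrnnnnrn   [S -> λ]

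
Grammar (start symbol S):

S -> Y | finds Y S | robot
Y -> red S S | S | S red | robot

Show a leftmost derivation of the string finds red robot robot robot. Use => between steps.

S => finds Y S => finds red S S S => finds red Y S S => finds red robot S S => finds red robot robot S => finds red robot robot robot

S => finds Y S   [S -> finds Y S]
finds Y S => finds red S S S   [Y -> red S S]
finds red S S S => finds red Y S S   [S -> Y]
finds red Y S S => finds red robot S S   [Y -> robot]
finds red robot S S => finds red robot robot S   [S -> robot]
finds red robot robot S => finds red robot robot robot   [S -> robot]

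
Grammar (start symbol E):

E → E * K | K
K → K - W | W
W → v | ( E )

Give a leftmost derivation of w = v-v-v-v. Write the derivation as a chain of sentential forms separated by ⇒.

E ⇒ K ⇒ K-W ⇒ K-W-W ⇒ K-W-W-W ⇒ W-W-W-W ⇒ v-W-W-W ⇒ v-v-W-W ⇒ v-v-v-W ⇒ v-v-v-v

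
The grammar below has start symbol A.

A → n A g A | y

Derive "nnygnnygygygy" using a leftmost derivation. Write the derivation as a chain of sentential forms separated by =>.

A => nAgA   [A → n A g A]
nAgA => nnAgAgA   [A → n A g A]
nnAgAgA => nnygAgA   [A → y]
nnygAgA => nnygnAgAgA   [A → n A g A]
nnygnAgAgA => nnygnnAgAgAgA   [A → n A g A]
nnygnnAgAgAgA => nnygnnygAgAgA   [A → y]
nnygnnygAgAgA => nnygnnygygAgA   [A → y]
nnygnnygygAgA => nnygnnygygygA   [A → y]
nnygnnygygygA => nnygnnygygygy   [A → y]

A => nAgA => nnAgAgA => nnygAgA => nnygnAgAgA => nnygnnAgAgAgA => nnygnnygAgAgA => nnygnnygygAgA => nnygnnygygygA => nnygnnygygygy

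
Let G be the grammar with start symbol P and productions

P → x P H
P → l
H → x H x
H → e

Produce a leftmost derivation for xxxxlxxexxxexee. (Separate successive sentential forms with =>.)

P=>xPH=>xxPHH=>xxxPHHH=>xxxxPHHHH=>xxxxlHHHH=>xxxxlxHxHHH=>xxxxlxxHxxHHH=>xxxxlxxexxHHH=>xxxxlxxexxxHxHH=>xxxxlxxexxxexHH=>xxxxlxxexxxexeH=>xxxxlxxexxxexee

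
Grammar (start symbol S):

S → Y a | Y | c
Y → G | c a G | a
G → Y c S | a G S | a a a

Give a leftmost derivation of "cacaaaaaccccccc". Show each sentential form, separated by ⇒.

S ⇒ Y ⇒ G ⇒ YcS ⇒ caGcS ⇒ caYcScS ⇒ caGcScS ⇒ caYcScScS ⇒ cacaGcScScS ⇒ cacaaGScScScS ⇒ cacaaaaaScScScS ⇒ cacaaaaaccScScS ⇒ cacaaaaaccccScS ⇒ cacaaaaaccccccS ⇒ cacaaaaaccccccc

S ⇒ Y   [S → Y]
Y ⇒ G   [Y → G]
G ⇒ YcS   [G → Y c S]
YcS ⇒ caGcS   [Y → c a G]
caGcS ⇒ caYcScS   [G → Y c S]
caYcScS ⇒ caGcScS   [Y → G]
caGcScS ⇒ caYcScScS   [G → Y c S]
caYcScScS ⇒ cacaGcScScS   [Y → c a G]
cacaGcScScS ⇒ cacaaGScScScS   [G → a G S]
cacaaGScScScS ⇒ cacaaaaaScScScS   [G → a a a]
cacaaaaaScScScS ⇒ cacaaaaaccScScS   [S → c]
cacaaaaaccScScS ⇒ cacaaaaaccccScS   [S → c]
cacaaaaaccccScS ⇒ cacaaaaaccccccS   [S → c]
cacaaaaaccccccS ⇒ cacaaaaaccccccc   [S → c]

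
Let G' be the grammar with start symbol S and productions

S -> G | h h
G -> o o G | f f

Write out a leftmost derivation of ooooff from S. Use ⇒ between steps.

S⇒G⇒ooG⇒ooooG⇒ooooff

S ⇒ G   [S -> G]
G ⇒ ooG   [G -> o o G]
ooG ⇒ ooooG   [G -> o o G]
ooooG ⇒ ooooff   [G -> f f]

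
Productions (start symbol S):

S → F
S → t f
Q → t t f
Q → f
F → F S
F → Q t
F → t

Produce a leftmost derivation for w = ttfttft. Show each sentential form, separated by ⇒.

S ⇒ F ⇒ FS ⇒ FSS ⇒ QtSS ⇒ ttftSS ⇒ ttfttfS ⇒ ttfttfF ⇒ ttfttft

S ⇒ F   [S → F]
F ⇒ FS   [F → F S]
FS ⇒ FSS   [F → F S]
FSS ⇒ QtSS   [F → Q t]
QtSS ⇒ ttftSS   [Q → t t f]
ttftSS ⇒ ttfttfS   [S → t f]
ttfttfS ⇒ ttfttfF   [S → F]
ttfttfF ⇒ ttfttft   [F → t]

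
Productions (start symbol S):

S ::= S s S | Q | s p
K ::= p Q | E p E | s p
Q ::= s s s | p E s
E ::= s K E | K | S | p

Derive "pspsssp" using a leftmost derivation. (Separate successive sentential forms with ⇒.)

S⇒SsS⇒QsS⇒pEssS⇒pKssS⇒pspssS⇒pspsssp

S ⇒ SsS   [S ::= S s S]
SsS ⇒ QsS   [S ::= Q]
QsS ⇒ pEssS   [Q ::= p E s]
pEssS ⇒ pKssS   [E ::= K]
pKssS ⇒ pspssS   [K ::= s p]
pspssS ⇒ pspsssp   [S ::= s p]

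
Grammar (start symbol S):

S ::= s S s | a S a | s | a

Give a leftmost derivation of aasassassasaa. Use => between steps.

S => aSa => aaSaa => aasSsaa => aasaSasaa => aasasSsasaa => aasassSssasaa => aasassassasaa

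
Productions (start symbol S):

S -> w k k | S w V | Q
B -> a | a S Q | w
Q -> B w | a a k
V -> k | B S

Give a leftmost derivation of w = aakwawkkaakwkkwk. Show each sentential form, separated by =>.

S => SwV => QwV => aakwV => aakwBS => aakwaSQS => aakwawkkQS => aakwawkkaakS => aakwawkkaakSwV => aakwawkkaakwkkwV => aakwawkkaakwkkwk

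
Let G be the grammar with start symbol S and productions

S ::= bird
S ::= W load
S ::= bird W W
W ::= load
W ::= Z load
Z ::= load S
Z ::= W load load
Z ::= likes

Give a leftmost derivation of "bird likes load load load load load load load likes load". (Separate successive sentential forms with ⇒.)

S ⇒ bird W W   [S ::= bird W W]
bird W W ⇒ bird Z load W   [W ::= Z load]
bird Z load W ⇒ bird W load load load W   [Z ::= W load load]
bird W load load load W ⇒ bird Z load load load load W   [W ::= Z load]
bird Z load load load load W ⇒ bird W load load load load load load W   [Z ::= W load load]
bird W load load load load load load W ⇒ bird Z load load load load load load load W   [W ::= Z load]
bird Z load load load load load load load W ⇒ bird likes load load load load load load load W   [Z ::= likes]
bird likes load load load load load load load W ⇒ bird likes load load load load load load load Z load   [W ::= Z load]
bird likes load load load load load load load Z load ⇒ bird likes load load load load load load load likes load   [Z ::= likes]

S ⇒ bird W W ⇒ bird Z load W ⇒ bird W load load load W ⇒ bird Z load load load load W ⇒ bird W load load load load load load W ⇒ bird Z load load load load load load load W ⇒ bird likes load load load load load load load W ⇒ bird likes load load load load load load load Z load ⇒ bird likes load load load load load load load likes load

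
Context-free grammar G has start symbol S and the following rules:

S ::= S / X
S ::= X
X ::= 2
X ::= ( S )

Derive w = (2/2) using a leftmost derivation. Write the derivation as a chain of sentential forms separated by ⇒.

S ⇒ X ⇒ (S) ⇒ (S/X) ⇒ (X/X) ⇒ (2/X) ⇒ (2/2)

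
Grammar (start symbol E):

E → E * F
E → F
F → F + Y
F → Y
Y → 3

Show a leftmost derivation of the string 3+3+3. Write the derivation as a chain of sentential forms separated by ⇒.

E ⇒ F   [E → F]
F ⇒ F+Y   [F → F + Y]
F+Y ⇒ F+Y+Y   [F → F + Y]
F+Y+Y ⇒ Y+Y+Y   [F → Y]
Y+Y+Y ⇒ 3+Y+Y   [Y → 3]
3+Y+Y ⇒ 3+3+Y   [Y → 3]
3+3+Y ⇒ 3+3+3   [Y → 3]

E⇒F⇒F+Y⇒F+Y+Y⇒Y+Y+Y⇒3+Y+Y⇒3+3+Y⇒3+3+3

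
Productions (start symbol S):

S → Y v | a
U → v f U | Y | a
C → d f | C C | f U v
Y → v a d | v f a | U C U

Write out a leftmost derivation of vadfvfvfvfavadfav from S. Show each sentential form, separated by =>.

S => Yv => UCUv => YCUv => UCUCUv => YCUCUv => vadCUCUv => vadfUvUCUv => vadfvfUvUCUv => vadfvfvfUvUCUv => vadfvfvfvfUvUCUv => vadfvfvfvfavUCUv => vadfvfvfvfavaCUv => vadfvfvfvfavadfUv => vadfvfvfvfavadfav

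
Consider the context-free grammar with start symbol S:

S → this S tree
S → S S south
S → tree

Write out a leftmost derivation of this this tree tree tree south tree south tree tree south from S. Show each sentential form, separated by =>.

S => S S south   [S → S S south]
S S south => this S tree S south   [S → this S tree]
this S tree S south => this S S south tree S south   [S → S S south]
this S S south tree S south => this S S south S south tree S south   [S → S S south]
this S S south S south tree S south => this this S tree S south S south tree S south   [S → this S tree]
this this S tree S south S south tree S south => this this tree tree S south S south tree S south   [S → tree]
this this tree tree S south S south tree S south => this this tree tree tree south S south tree S south   [S → tree]
this this tree tree tree south S south tree S south => this this tree tree tree south tree south tree S south   [S → tree]
this this tree tree tree south tree south tree S south => this this tree tree tree south tree south tree tree south   [S → tree]

S => S S south => this S tree S south => this S S south tree S south => this S S south S south tree S south => this this S tree S south S south tree S south => this this tree tree S south S south tree S south => this this tree tree tree south S south tree S south => this this tree tree tree south tree south tree S south => this this tree tree tree south tree south tree tree south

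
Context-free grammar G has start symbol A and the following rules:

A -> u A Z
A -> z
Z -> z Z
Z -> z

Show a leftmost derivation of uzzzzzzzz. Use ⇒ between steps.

A ⇒ uAZ ⇒ uzZ ⇒ uzzZ ⇒ uzzzZ ⇒ uzzzzZ ⇒ uzzzzzZ ⇒ uzzzzzzZ ⇒ uzzzzzzzZ ⇒ uzzzzzzzz

A ⇒ uAZ   [A -> u A Z]
uAZ ⇒ uzZ   [A -> z]
uzZ ⇒ uzzZ   [Z -> z Z]
uzzZ ⇒ uzzzZ   [Z -> z Z]
uzzzZ ⇒ uzzzzZ   [Z -> z Z]
uzzzzZ ⇒ uzzzzzZ   [Z -> z Z]
uzzzzzZ ⇒ uzzzzzzZ   [Z -> z Z]
uzzzzzzZ ⇒ uzzzzzzzZ   [Z -> z Z]
uzzzzzzzZ ⇒ uzzzzzzzz   [Z -> z]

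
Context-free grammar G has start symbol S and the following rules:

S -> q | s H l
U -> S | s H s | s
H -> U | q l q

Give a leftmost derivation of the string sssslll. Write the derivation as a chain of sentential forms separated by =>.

S => sHl => sUl => sSl => ssHll => ssUll => ssSll => sssHlll => sssUlll => sssslll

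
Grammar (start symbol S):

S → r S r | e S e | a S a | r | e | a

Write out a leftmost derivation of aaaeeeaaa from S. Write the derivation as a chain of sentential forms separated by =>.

S => aSa   [S → a S a]
aSa => aaSaa   [S → a S a]
aaSaa => aaaSaaa   [S → a S a]
aaaSaaa => aaaeSeaaa   [S → e S e]
aaaeSeaaa => aaaeeeaaa   [S → e]

S => aSa => aaSaa => aaaSaaa => aaaeSeaaa => aaaeeeaaa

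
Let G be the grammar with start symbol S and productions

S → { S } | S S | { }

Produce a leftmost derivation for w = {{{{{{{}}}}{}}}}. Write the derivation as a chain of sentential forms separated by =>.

S => {S}   [S → { S }]
{S} => {{S}}   [S → { S }]
{{S}} => {{{S}}}   [S → { S }]
{{{S}}} => {{{SS}}}   [S → S S]
{{{SS}}} => {{{{S}S}}}   [S → { S }]
{{{{S}S}}} => {{{{{S}}S}}}   [S → { S }]
{{{{{S}}S}}} => {{{{{{S}}}S}}}   [S → { S }]
{{{{{{S}}}S}}} => {{{{{{{}}}}S}}}   [S → { }]
{{{{{{{}}}}S}}} => {{{{{{{}}}}{}}}}   [S → { }]

S => {S} => {{S}} => {{{S}}} => {{{SS}}} => {{{{S}S}}} => {{{{{S}}S}}} => {{{{{{S}}}S}}} => {{{{{{{}}}}S}}} => {{{{{{{}}}}{}}}}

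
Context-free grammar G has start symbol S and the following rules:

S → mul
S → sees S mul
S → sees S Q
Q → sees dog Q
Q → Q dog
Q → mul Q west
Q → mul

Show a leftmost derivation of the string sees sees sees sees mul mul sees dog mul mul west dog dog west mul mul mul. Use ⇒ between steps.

S ⇒ sees S mul   [S → sees S mul]
sees S mul ⇒ sees sees S Q mul   [S → sees S Q]
sees sees S Q mul ⇒ sees sees sees S mul Q mul   [S → sees S mul]
sees sees sees S mul Q mul ⇒ sees sees sees sees S Q mul Q mul   [S → sees S Q]
sees sees sees sees S Q mul Q mul ⇒ sees sees sees sees mul Q mul Q mul   [S → mul]
sees sees sees sees mul Q mul Q mul ⇒ sees sees sees sees mul mul Q west mul Q mul   [Q → mul Q west]
sees sees sees sees mul mul Q west mul Q mul ⇒ sees sees sees sees mul mul Q dog west mul Q mul   [Q → Q dog]
sees sees sees sees mul mul Q dog west mul Q mul ⇒ sees sees sees sees mul mul Q dog dog west mul Q mul   [Q → Q dog]
sees sees sees sees mul mul Q dog dog west mul Q mul ⇒ sees sees sees sees mul mul sees dog Q dog dog west mul Q mul   [Q → sees dog Q]
sees sees sees sees mul mul sees dog Q dog dog west mul Q mul ⇒ sees sees sees sees mul mul sees dog mul Q west dog dog west mul Q mul   [Q → mul Q west]
sees sees sees sees mul mul sees dog mul Q west dog dog west mul Q mul ⇒ sees sees sees sees mul mul sees dog mul mul west dog dog west mul Q mul   [Q → mul]
sees sees sees sees mul mul sees dog mul mul west dog dog west mul Q mul ⇒ sees sees sees sees mul mul sees dog mul mul west dog dog west mul mul mul   [Q → mul]

S ⇒ sees S mul ⇒ sees sees S Q mul ⇒ sees sees sees S mul Q mul ⇒ sees sees sees sees S Q mul Q mul ⇒ sees sees sees sees mul Q mul Q mul ⇒ sees sees sees sees mul mul Q west mul Q mul ⇒ sees sees sees sees mul mul Q dog west mul Q mul ⇒ sees sees sees sees mul mul Q dog dog west mul Q mul ⇒ sees sees sees sees mul mul sees dog Q dog dog west mul Q mul ⇒ sees sees sees sees mul mul sees dog mul Q west dog dog west mul Q mul ⇒ sees sees sees sees mul mul sees dog mul mul west dog dog west mul Q mul ⇒ sees sees sees sees mul mul sees dog mul mul west dog dog west mul mul mul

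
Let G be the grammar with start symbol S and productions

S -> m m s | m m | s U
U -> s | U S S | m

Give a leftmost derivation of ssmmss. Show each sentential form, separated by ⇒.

S ⇒ sU   [S -> s U]
sU ⇒ sUSS   [U -> U S S]
sUSS ⇒ ssSS   [U -> s]
ssSS ⇒ ssmmS   [S -> m m]
ssmmS ⇒ ssmmsU   [S -> s U]
ssmmsU ⇒ ssmmss   [U -> s]

S ⇒ sU ⇒ sUSS ⇒ ssSS ⇒ ssmmS ⇒ ssmmsU ⇒ ssmmss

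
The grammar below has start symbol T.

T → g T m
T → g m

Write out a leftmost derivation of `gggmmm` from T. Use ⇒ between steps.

T ⇒ gTm   [T → g T m]
gTm ⇒ ggTmm   [T → g T m]
ggTmm ⇒ gggmmm   [T → g m]

T ⇒ gTm ⇒ ggTmm ⇒ gggmmm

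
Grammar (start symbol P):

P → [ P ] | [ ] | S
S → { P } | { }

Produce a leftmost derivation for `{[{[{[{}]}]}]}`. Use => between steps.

P => S   [P → S]
S => {P}   [S → { P }]
{P} => {[P]}   [P → [ P ]]
{[P]} => {[S]}   [P → S]
{[S]} => {[{P}]}   [S → { P }]
{[{P}]} => {[{[P]}]}   [P → [ P ]]
{[{[P]}]} => {[{[S]}]}   [P → S]
{[{[S]}]} => {[{[{P}]}]}   [S → { P }]
{[{[{P}]}]} => {[{[{[P]}]}]}   [P → [ P ]]
{[{[{[P]}]}]} => {[{[{[S]}]}]}   [P → S]
{[{[{[S]}]}]} => {[{[{[{}]}]}]}   [S → { }]

P=>S=>{P}=>{[P]}=>{[S]}=>{[{P}]}=>{[{[P]}]}=>{[{[S]}]}=>{[{[{P}]}]}=>{[{[{[P]}]}]}=>{[{[{[S]}]}]}=>{[{[{[{}]}]}]}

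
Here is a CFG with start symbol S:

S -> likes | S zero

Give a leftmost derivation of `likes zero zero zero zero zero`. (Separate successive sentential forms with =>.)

S => S zero => S zero zero => S zero zero zero => S zero zero zero zero => S zero zero zero zero zero => likes zero zero zero zero zero

S => S zero   [S -> S zero]
S zero => S zero zero   [S -> S zero]
S zero zero => S zero zero zero   [S -> S zero]
S zero zero zero => S zero zero zero zero   [S -> S zero]
S zero zero zero zero => S zero zero zero zero zero   [S -> S zero]
S zero zero zero zero zero => likes zero zero zero zero zero   [S -> likes]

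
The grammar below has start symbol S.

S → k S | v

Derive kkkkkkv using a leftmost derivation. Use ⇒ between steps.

S⇒kS⇒kkS⇒kkkS⇒kkkkS⇒kkkkkS⇒kkkkkkS⇒kkkkkkv

S ⇒ kS   [S → k S]
kS ⇒ kkS   [S → k S]
kkS ⇒ kkkS   [S → k S]
kkkS ⇒ kkkkS   [S → k S]
kkkkS ⇒ kkkkkS   [S → k S]
kkkkkS ⇒ kkkkkkS   [S → k S]
kkkkkkS ⇒ kkkkkkv   [S → v]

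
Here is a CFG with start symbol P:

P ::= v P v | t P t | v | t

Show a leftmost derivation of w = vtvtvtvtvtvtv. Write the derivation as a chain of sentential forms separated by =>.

P => vPv   [P ::= v P v]
vPv => vtPtv   [P ::= t P t]
vtPtv => vtvPvtv   [P ::= v P v]
vtvPvtv => vtvtPtvtv   [P ::= t P t]
vtvtPtvtv => vtvtvPvtvtv   [P ::= v P v]
vtvtvPvtvtv => vtvtvtPtvtvtv   [P ::= t P t]
vtvtvtPtvtvtv => vtvtvtvtvtvtv   [P ::= v]

P=>vPv=>vtPtv=>vtvPvtv=>vtvtPtvtv=>vtvtvPvtvtv=>vtvtvtPtvtvtv=>vtvtvtvtvtvtv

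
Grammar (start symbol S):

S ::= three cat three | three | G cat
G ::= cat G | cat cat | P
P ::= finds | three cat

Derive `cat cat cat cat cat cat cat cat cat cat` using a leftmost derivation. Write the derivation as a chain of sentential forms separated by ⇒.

S ⇒ G cat ⇒ cat G cat ⇒ cat cat G cat ⇒ cat cat cat G cat ⇒ cat cat cat cat G cat ⇒ cat cat cat cat cat G cat ⇒ cat cat cat cat cat cat G cat ⇒ cat cat cat cat cat cat cat G cat ⇒ cat cat cat cat cat cat cat cat cat cat

S ⇒ G cat   [S ::= G cat]
G cat ⇒ cat G cat   [G ::= cat G]
cat G cat ⇒ cat cat G cat   [G ::= cat G]
cat cat G cat ⇒ cat cat cat G cat   [G ::= cat G]
cat cat cat G cat ⇒ cat cat cat cat G cat   [G ::= cat G]
cat cat cat cat G cat ⇒ cat cat cat cat cat G cat   [G ::= cat G]
cat cat cat cat cat G cat ⇒ cat cat cat cat cat cat G cat   [G ::= cat G]
cat cat cat cat cat cat G cat ⇒ cat cat cat cat cat cat cat G cat   [G ::= cat G]
cat cat cat cat cat cat cat G cat ⇒ cat cat cat cat cat cat cat cat cat cat   [G ::= cat cat]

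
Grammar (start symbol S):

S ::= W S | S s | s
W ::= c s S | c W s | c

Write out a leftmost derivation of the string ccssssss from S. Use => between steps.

S => Ss => WSs => cWsSs => ccsSsSs => ccsSssSs => ccssssSs => ccssssss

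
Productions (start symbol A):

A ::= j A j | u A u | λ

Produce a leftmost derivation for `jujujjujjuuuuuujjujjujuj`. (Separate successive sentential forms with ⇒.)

A ⇒ jAj   [A ::= j A j]
jAj ⇒ juAuj   [A ::= u A u]
juAuj ⇒ jujAjuj   [A ::= j A j]
jujAjuj ⇒ jujuAujuj   [A ::= u A u]
jujuAujuj ⇒ jujujAjujuj   [A ::= j A j]
jujujAjujuj ⇒ jujujjAjjujuj   [A ::= j A j]
jujujjAjjujuj ⇒ jujujjuAujjujuj   [A ::= u A u]
jujujjuAujjujuj ⇒ jujujjujAjujjujuj   [A ::= j A j]
jujujjujAjujjujuj ⇒ jujujjujjAjjujjujuj   [A ::= j A j]
jujujjujjAjjujjujuj ⇒ jujujjujjuAujjujjujuj   [A ::= u A u]
jujujjujjuAujjujjujuj ⇒ jujujjujjuuAuujjujjujuj   [A ::= u A u]
jujujjujjuuAuujjujjujuj ⇒ jujujjujjuuuAuuujjujjujuj   [A ::= u A u]
jujujjujjuuuAuuujjujjujuj ⇒ jujujjujjuuuuuujjujjujuj   [A ::= λ]

A ⇒ jAj ⇒ juAuj ⇒ jujAjuj ⇒ jujuAujuj ⇒ jujujAjujuj ⇒ jujujjAjjujuj ⇒ jujujjuAujjujuj ⇒ jujujjujAjujjujuj ⇒ jujujjujjAjjujjujuj ⇒ jujujjujjuAujjujjujuj ⇒ jujujjujjuuAuujjujjujuj ⇒ jujujjujjuuuAuuujjujjujuj ⇒ jujujjujjuuuuuujjujjujuj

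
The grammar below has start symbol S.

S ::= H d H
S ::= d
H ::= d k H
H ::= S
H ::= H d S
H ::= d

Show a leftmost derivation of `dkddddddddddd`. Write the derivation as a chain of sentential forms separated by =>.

S=>HdH=>SdH=>HdHdH=>HdSdHdH=>dkHdSdHdH=>dkHdSdSdHdH=>dkSdSdSdHdH=>dkHdHdSdSdHdH=>dkddHdSdSdHdH=>dkddddSdSdHdH=>dkddddddSdHdH=>dkddddddddHdH=>dkddddddddddH=>dkddddddddddd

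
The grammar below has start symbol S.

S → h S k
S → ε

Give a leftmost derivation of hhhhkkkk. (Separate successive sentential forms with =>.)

S=>hSk=>hhSkk=>hhhSkkk=>hhhhSkkkk=>hhhhkkkk

S => hSk   [S → h S k]
hSk => hhSkk   [S → h S k]
hhSkk => hhhSkkk   [S → h S k]
hhhSkkk => hhhhSkkkk   [S → h S k]
hhhhSkkkk => hhhhkkkk   [S → ε]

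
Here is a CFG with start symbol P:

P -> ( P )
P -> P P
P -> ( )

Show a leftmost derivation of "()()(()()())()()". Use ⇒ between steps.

P⇒PP⇒PPP⇒PPPP⇒()PPP⇒()PPPP⇒()()PPP⇒()()(P)PP⇒()()(PP)PP⇒()()(PPP)PP⇒()()(()PP)PP⇒()()(()()P)PP⇒()()(()()())PP⇒()()(()()())()P⇒()()(()()())()()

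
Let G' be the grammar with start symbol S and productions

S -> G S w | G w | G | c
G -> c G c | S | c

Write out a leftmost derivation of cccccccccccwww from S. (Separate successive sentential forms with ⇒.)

S ⇒ GSw   [S -> G S w]
GSw ⇒ cGcSw   [G -> c G c]
cGcSw ⇒ cccSw   [G -> c]
cccSw ⇒ cccGSww   [S -> G S w]
cccGSww ⇒ ccccGcSww   [G -> c G c]
ccccGcSww ⇒ cccccGccSww   [G -> c G c]
cccccGccSww ⇒ ccccccGcccSww   [G -> c G c]
ccccccGcccSww ⇒ ccccccccccSww   [G -> c]
ccccccccccSww ⇒ ccccccccccGwww   [S -> G w]
ccccccccccGwww ⇒ cccccccccccwww   [G -> c]

S ⇒ GSw ⇒ cGcSw ⇒ cccSw ⇒ cccGSww ⇒ ccccGcSww ⇒ cccccGccSww ⇒ ccccccGcccSww ⇒ ccccccccccSww ⇒ ccccccccccGwww ⇒ cccccccccccwww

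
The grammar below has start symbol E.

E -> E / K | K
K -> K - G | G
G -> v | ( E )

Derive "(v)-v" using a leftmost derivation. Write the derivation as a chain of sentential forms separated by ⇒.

E ⇒ K ⇒ K-G ⇒ G-G ⇒ (E)-G ⇒ (K)-G ⇒ (G)-G ⇒ (v)-G ⇒ (v)-v

E ⇒ K   [E -> K]
K ⇒ K-G   [K -> K - G]
K-G ⇒ G-G   [K -> G]
G-G ⇒ (E)-G   [G -> ( E )]
(E)-G ⇒ (K)-G   [E -> K]
(K)-G ⇒ (G)-G   [K -> G]
(G)-G ⇒ (v)-G   [G -> v]
(v)-G ⇒ (v)-v   [G -> v]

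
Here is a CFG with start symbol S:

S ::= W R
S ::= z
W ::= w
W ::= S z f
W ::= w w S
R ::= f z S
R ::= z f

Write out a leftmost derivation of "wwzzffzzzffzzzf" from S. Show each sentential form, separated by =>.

S=>WR=>wwSR=>wwWRR=>wwSzfRR=>wwWRzfRR=>wwSzfRzfRR=>wwzzfRzfRR=>wwzzffzSzfRR=>wwzzffzzzfRR=>wwzzffzzzffzSR=>wwzzffzzzffzzR=>wwzzffzzzffzzzf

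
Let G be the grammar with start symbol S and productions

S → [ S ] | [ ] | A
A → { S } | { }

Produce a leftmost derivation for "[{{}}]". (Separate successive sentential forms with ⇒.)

S⇒[S]⇒[A]⇒[{S}]⇒[{A}]⇒[{{}}]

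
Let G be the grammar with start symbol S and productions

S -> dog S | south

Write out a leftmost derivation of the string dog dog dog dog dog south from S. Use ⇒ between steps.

S ⇒ dog S ⇒ dog dog S ⇒ dog dog dog S ⇒ dog dog dog dog S ⇒ dog dog dog dog dog S ⇒ dog dog dog dog dog south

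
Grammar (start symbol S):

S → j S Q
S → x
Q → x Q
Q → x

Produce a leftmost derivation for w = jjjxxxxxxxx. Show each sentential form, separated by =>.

S => jSQ   [S → j S Q]
jSQ => jjSQQ   [S → j S Q]
jjSQQ => jjjSQQQ   [S → j S Q]
jjjSQQQ => jjjxQQQ   [S → x]
jjjxQQQ => jjjxxQQQ   [Q → x Q]
jjjxxQQQ => jjjxxxQQQ   [Q → x Q]
jjjxxxQQQ => jjjxxxxQQ   [Q → x]
jjjxxxxQQ => jjjxxxxxQQ   [Q → x Q]
jjjxxxxxQQ => jjjxxxxxxQQ   [Q → x Q]
jjjxxxxxxQQ => jjjxxxxxxxQ   [Q → x]
jjjxxxxxxxQ => jjjxxxxxxxx   [Q → x]

S => jSQ => jjSQQ => jjjSQQQ => jjjxQQQ => jjjxxQQQ => jjjxxxQQQ => jjjxxxxQQ => jjjxxxxxQQ => jjjxxxxxxQQ => jjjxxxxxxxQ => jjjxxxxxxxx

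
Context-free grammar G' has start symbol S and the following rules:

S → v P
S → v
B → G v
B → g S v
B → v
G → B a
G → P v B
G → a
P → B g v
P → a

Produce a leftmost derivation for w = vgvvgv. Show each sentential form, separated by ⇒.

S ⇒ vP ⇒ vBgv ⇒ vgSvgv ⇒ vgvvgv

S ⇒ vP   [S → v P]
vP ⇒ vBgv   [P → B g v]
vBgv ⇒ vgSvgv   [B → g S v]
vgSvgv ⇒ vgvvgv   [S → v]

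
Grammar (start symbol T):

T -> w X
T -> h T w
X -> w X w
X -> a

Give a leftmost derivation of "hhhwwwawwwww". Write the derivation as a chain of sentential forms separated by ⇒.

T ⇒ hTw ⇒ hhTww ⇒ hhhTwww ⇒ hhhwXwww ⇒ hhhwwXwwww ⇒ hhhwwwXwwwww ⇒ hhhwwwawwwww

T ⇒ hTw   [T -> h T w]
hTw ⇒ hhTww   [T -> h T w]
hhTww ⇒ hhhTwww   [T -> h T w]
hhhTwww ⇒ hhhwXwww   [T -> w X]
hhhwXwww ⇒ hhhwwXwwww   [X -> w X w]
hhhwwXwwww ⇒ hhhwwwXwwwww   [X -> w X w]
hhhwwwXwwwww ⇒ hhhwwwawwwww   [X -> a]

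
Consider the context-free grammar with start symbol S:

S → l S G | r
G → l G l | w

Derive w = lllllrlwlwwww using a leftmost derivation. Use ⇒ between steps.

S ⇒ lSG   [S → l S G]
lSG ⇒ llSGG   [S → l S G]
llSGG ⇒ lllSGGG   [S → l S G]
lllSGGG ⇒ llllSGGGG   [S → l S G]
llllSGGGG ⇒ lllllSGGGGG   [S → l S G]
lllllSGGGGG ⇒ lllllrGGGGG   [S → r]
lllllrGGGGG ⇒ lllllrlGlGGGG   [G → l G l]
lllllrlGlGGGG ⇒ lllllrlwlGGGG   [G → w]
lllllrlwlGGGG ⇒ lllllrlwlwGGG   [G → w]
lllllrlwlwGGG ⇒ lllllrlwlwwGG   [G → w]
lllllrlwlwwGG ⇒ lllllrlwlwwwG   [G → w]
lllllrlwlwwwG ⇒ lllllrlwlwwww   [G → w]

S ⇒ lSG ⇒ llSGG ⇒ lllSGGG ⇒ llllSGGGG ⇒ lllllSGGGGG ⇒ lllllrGGGGG ⇒ lllllrlGlGGGG ⇒ lllllrlwlGGGG ⇒ lllllrlwlwGGG ⇒ lllllrlwlwwGG ⇒ lllllrlwlwwwG ⇒ lllllrlwlwwww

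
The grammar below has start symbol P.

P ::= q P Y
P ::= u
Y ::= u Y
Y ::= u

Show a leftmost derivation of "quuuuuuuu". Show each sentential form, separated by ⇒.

P⇒qPY⇒quY⇒quuY⇒quuuY⇒quuuuY⇒quuuuuY⇒quuuuuuY⇒quuuuuuuY⇒quuuuuuuu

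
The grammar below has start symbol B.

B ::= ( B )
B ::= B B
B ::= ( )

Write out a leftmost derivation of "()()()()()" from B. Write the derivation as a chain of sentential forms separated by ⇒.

B ⇒ BB   [B ::= B B]
BB ⇒ BBB   [B ::= B B]
BBB ⇒ BBBB   [B ::= B B]
BBBB ⇒ BBBBB   [B ::= B B]
BBBBB ⇒ ()BBBB   [B ::= ( )]
()BBBB ⇒ ()()BBB   [B ::= ( )]
()()BBB ⇒ ()()()BB   [B ::= ( )]
()()()BB ⇒ ()()()()B   [B ::= ( )]
()()()()B ⇒ ()()()()()   [B ::= ( )]

B ⇒ BB ⇒ BBB ⇒ BBBB ⇒ BBBBB ⇒ ()BBBB ⇒ ()()BBB ⇒ ()()()BB ⇒ ()()()()B ⇒ ()()()()()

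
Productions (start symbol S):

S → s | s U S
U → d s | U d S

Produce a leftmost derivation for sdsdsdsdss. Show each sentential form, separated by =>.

S => sUS   [S → s U S]
sUS => sUdSS   [U → U d S]
sUdSS => sUdSdSS   [U → U d S]
sUdSdSS => sUdSdSdSS   [U → U d S]
sUdSdSdSS => sdsdSdSdSS   [U → d s]
sdsdSdSdSS => sdsdsdSdSS   [S → s]
sdsdsdSdSS => sdsdsdsdSS   [S → s]
sdsdsdsdSS => sdsdsdsdsS   [S → s]
sdsdsdsdsS => sdsdsdsdss   [S → s]

S => sUS => sUdSS => sUdSdSS => sUdSdSdSS => sdsdSdSdSS => sdsdsdSdSS => sdsdsdsdSS => sdsdsdsdsS => sdsdsdsdss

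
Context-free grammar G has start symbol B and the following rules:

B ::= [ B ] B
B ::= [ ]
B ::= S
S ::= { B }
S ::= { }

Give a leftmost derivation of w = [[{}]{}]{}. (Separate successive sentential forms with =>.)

B => [B]B => [[B]B]B => [[S]B]B => [[{}]B]B => [[{}]S]B => [[{}]{}]B => [[{}]{}]S => [[{}]{}]{}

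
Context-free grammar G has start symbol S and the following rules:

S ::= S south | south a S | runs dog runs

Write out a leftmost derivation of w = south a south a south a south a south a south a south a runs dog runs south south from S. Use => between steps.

S => south a S => south a south a S => south a south a south a S => south a south a south a south a S => south a south a south a south a south a S => south a south a south a south a south a south a S => south a south a south a south a south a south a S south => south a south a south a south a south a south a south a S south => south a south a south a south a south a south a south a S south south => south a south a south a south a south a south a south a runs dog runs south south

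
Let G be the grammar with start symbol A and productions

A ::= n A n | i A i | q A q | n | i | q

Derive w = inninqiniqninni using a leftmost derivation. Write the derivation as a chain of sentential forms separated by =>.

A=>iAi=>inAni=>innAnni=>inniAinni=>inninAninni=>inninqAqninni=>inninqiAiqninni=>inninqiniqninni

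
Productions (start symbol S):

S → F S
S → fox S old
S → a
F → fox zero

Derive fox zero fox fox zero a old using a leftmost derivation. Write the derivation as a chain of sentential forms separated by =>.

S => F S   [S → F S]
F S => fox zero S   [F → fox zero]
fox zero S => fox zero fox S old   [S → fox S old]
fox zero fox S old => fox zero fox F S old   [S → F S]
fox zero fox F S old => fox zero fox fox zero S old   [F → fox zero]
fox zero fox fox zero S old => fox zero fox fox zero a old   [S → a]

S => F S => fox zero S => fox zero fox S old => fox zero fox F S old => fox zero fox fox zero S old => fox zero fox fox zero a old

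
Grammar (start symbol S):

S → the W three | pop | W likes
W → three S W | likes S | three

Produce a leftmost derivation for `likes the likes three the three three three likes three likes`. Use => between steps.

S => W likes   [S → W likes]
W likes => likes S likes   [W → likes S]
likes S likes => likes the W three likes   [S → the W three]
likes the W three likes => likes the likes S three likes   [W → likes S]
likes the likes S three likes => likes the likes W likes three likes   [S → W likes]
likes the likes W likes three likes => likes the likes three S W likes three likes   [W → three S W]
likes the likes three S W likes three likes => likes the likes three the W three W likes three likes   [S → the W three]
likes the likes three the W three W likes three likes => likes the likes three the three three W likes three likes   [W → three]
likes the likes three the three three W likes three likes => likes the likes three the three three three likes three likes   [W → three]

S => W likes => likes S likes => likes the W three likes => likes the likes S three likes => likes the likes W likes three likes => likes the likes three S W likes three likes => likes the likes three the W three W likes three likes => likes the likes three the three three W likes three likes => likes the likes three the three three three likes three likes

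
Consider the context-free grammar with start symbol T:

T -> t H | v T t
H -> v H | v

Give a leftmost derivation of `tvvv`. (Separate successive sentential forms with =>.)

T => tH   [T -> t H]
tH => tvH   [H -> v H]
tvH => tvvH   [H -> v H]
tvvH => tvvv   [H -> v]

T => tH => tvH => tvvH => tvvv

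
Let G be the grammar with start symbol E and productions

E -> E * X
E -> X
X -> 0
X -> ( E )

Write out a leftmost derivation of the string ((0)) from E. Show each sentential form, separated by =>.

E => X => (E) => (X) => ((E)) => ((X)) => ((0))

E => X   [E -> X]
X => (E)   [X -> ( E )]
(E) => (X)   [E -> X]
(X) => ((E))   [X -> ( E )]
((E)) => ((X))   [E -> X]
((X)) => ((0))   [X -> 0]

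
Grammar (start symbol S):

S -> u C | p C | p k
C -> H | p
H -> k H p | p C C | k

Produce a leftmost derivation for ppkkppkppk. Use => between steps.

S=>pC=>pH=>ppCC=>ppHC=>ppkHpC=>ppkkHppC=>ppkkpCCppC=>ppkkppCppC=>ppkkppHppC=>ppkkppkppC=>ppkkppkppH=>ppkkppkppk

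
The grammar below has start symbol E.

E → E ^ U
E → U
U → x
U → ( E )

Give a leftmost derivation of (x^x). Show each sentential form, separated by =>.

E => U => (E) => (E^U) => (U^U) => (x^U) => (x^x)

E => U   [E → U]
U => (E)   [U → ( E )]
(E) => (E^U)   [E → E ^ U]
(E^U) => (U^U)   [E → U]
(U^U) => (x^U)   [U → x]
(x^U) => (x^x)   [U → x]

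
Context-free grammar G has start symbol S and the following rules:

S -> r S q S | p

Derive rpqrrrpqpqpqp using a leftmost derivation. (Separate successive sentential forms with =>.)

S => rSqS => rpqS => rpqrSqS => rpqrrSqSqS => rpqrrrSqSqSqS => rpqrrrpqSqSqS => rpqrrrpqpqSqS => rpqrrrpqpqpqS => rpqrrrpqpqpqp

S => rSqS   [S -> r S q S]
rSqS => rpqS   [S -> p]
rpqS => rpqrSqS   [S -> r S q S]
rpqrSqS => rpqrrSqSqS   [S -> r S q S]
rpqrrSqSqS => rpqrrrSqSqSqS   [S -> r S q S]
rpqrrrSqSqSqS => rpqrrrpqSqSqS   [S -> p]
rpqrrrpqSqSqS => rpqrrrpqpqSqS   [S -> p]
rpqrrrpqpqSqS => rpqrrrpqpqpqS   [S -> p]
rpqrrrpqpqpqS => rpqrrrpqpqpqp   [S -> p]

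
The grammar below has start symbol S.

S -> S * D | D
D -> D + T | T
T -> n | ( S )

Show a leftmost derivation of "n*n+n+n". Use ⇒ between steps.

S ⇒ S*D   [S -> S * D]
S*D ⇒ D*D   [S -> D]
D*D ⇒ T*D   [D -> T]
T*D ⇒ n*D   [T -> n]
n*D ⇒ n*D+T   [D -> D + T]
n*D+T ⇒ n*D+T+T   [D -> D + T]
n*D+T+T ⇒ n*T+T+T   [D -> T]
n*T+T+T ⇒ n*n+T+T   [T -> n]
n*n+T+T ⇒ n*n+n+T   [T -> n]
n*n+n+T ⇒ n*n+n+n   [T -> n]

S ⇒ S*D ⇒ D*D ⇒ T*D ⇒ n*D ⇒ n*D+T ⇒ n*D+T+T ⇒ n*T+T+T ⇒ n*n+T+T ⇒ n*n+n+T ⇒ n*n+n+n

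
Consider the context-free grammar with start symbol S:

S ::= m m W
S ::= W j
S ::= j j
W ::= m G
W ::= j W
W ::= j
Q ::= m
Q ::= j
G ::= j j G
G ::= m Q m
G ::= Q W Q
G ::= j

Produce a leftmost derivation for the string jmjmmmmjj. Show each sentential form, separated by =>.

S => Wj => jWj => jmGj => jmQWQj => jmjWQj => jmjmGQj => jmjmmQmQj => jmjmmmmQj => jmjmmmmjj

S => Wj   [S ::= W j]
Wj => jWj   [W ::= j W]
jWj => jmGj   [W ::= m G]
jmGj => jmQWQj   [G ::= Q W Q]
jmQWQj => jmjWQj   [Q ::= j]
jmjWQj => jmjmGQj   [W ::= m G]
jmjmGQj => jmjmmQmQj   [G ::= m Q m]
jmjmmQmQj => jmjmmmmQj   [Q ::= m]
jmjmmmmQj => jmjmmmmjj   [Q ::= j]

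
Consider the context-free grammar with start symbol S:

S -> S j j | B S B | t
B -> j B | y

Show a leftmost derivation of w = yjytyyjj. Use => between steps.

S => Sjj => BSBjj => ySBjj => yBSBBjj => yjBSBBjj => yjySBBjj => yjytBBjj => yjytyBjj => yjytyyjj

S => Sjj   [S -> S j j]
Sjj => BSBjj   [S -> B S B]
BSBjj => ySBjj   [B -> y]
ySBjj => yBSBBjj   [S -> B S B]
yBSBBjj => yjBSBBjj   [B -> j B]
yjBSBBjj => yjySBBjj   [B -> y]
yjySBBjj => yjytBBjj   [S -> t]
yjytBBjj => yjytyBjj   [B -> y]
yjytyBjj => yjytyyjj   [B -> y]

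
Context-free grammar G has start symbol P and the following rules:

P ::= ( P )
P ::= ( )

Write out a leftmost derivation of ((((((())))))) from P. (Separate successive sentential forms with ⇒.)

P ⇒ (P)   [P ::= ( P )]
(P) ⇒ ((P))   [P ::= ( P )]
((P)) ⇒ (((P)))   [P ::= ( P )]
(((P))) ⇒ ((((P))))   [P ::= ( P )]
((((P)))) ⇒ (((((P)))))   [P ::= ( P )]
(((((P))))) ⇒ ((((((P))))))   [P ::= ( P )]
((((((P)))))) ⇒ ((((((()))))))   [P ::= ( )]

P ⇒ (P) ⇒ ((P)) ⇒ (((P))) ⇒ ((((P)))) ⇒ (((((P))))) ⇒ ((((((P)))))) ⇒ ((((((()))))))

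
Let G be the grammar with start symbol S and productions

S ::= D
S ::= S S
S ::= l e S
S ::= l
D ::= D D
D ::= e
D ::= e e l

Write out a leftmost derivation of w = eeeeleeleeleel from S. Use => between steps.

S => D => DD => DDD => DDDD => DDDDD => eDDDD => eDDDDD => eeDDDD => eeeelDDD => eeeeleelDD => eeeeleeleelD => eeeeleeleeleel

S => D   [S ::= D]
D => DD   [D ::= D D]
DD => DDD   [D ::= D D]
DDD => DDDD   [D ::= D D]
DDDD => DDDDD   [D ::= D D]
DDDDD => eDDDD   [D ::= e]
eDDDD => eDDDDD   [D ::= D D]
eDDDDD => eeDDDD   [D ::= e]
eeDDDD => eeeelDDD   [D ::= e e l]
eeeelDDD => eeeeleelDD   [D ::= e e l]
eeeeleelDD => eeeeleeleelD   [D ::= e e l]
eeeeleeleelD => eeeeleeleeleel   [D ::= e e l]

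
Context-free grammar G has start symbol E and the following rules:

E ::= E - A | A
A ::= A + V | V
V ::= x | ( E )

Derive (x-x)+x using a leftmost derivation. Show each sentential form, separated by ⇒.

E ⇒ A ⇒ A+V ⇒ V+V ⇒ (E)+V ⇒ (E-A)+V ⇒ (A-A)+V ⇒ (V-A)+V ⇒ (x-A)+V ⇒ (x-V)+V ⇒ (x-x)+V ⇒ (x-x)+x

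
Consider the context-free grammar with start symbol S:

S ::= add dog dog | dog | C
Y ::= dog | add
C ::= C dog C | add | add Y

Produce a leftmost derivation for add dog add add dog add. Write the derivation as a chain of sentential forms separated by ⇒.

S ⇒ C   [S ::= C]
C ⇒ C dog C   [C ::= C dog C]
C dog C ⇒ add dog C   [C ::= add]
add dog C ⇒ add dog C dog C   [C ::= C dog C]
add dog C dog C ⇒ add dog add Y dog C   [C ::= add Y]
add dog add Y dog C ⇒ add dog add add dog C   [Y ::= add]
add dog add add dog C ⇒ add dog add add dog add   [C ::= add]

S ⇒ C ⇒ C dog C ⇒ add dog C ⇒ add dog C dog C ⇒ add dog add Y dog C ⇒ add dog add add dog C ⇒ add dog add add dog add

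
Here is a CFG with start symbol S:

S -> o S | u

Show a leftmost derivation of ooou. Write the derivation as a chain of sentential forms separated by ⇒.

S ⇒ oS ⇒ ooS ⇒ oooS ⇒ ooou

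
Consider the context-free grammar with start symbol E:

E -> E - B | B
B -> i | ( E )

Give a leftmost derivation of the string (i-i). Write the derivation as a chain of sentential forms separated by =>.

E=>B=>(E)=>(E-B)=>(B-B)=>(i-B)=>(i-i)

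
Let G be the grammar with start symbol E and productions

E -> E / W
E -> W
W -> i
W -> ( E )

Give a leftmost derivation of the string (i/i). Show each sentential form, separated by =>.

E=>W=>(E)=>(E/W)=>(W/W)=>(i/W)=>(i/i)

E => W   [E -> W]
W => (E)   [W -> ( E )]
(E) => (E/W)   [E -> E / W]
(E/W) => (W/W)   [E -> W]
(W/W) => (i/W)   [W -> i]
(i/W) => (i/i)   [W -> i]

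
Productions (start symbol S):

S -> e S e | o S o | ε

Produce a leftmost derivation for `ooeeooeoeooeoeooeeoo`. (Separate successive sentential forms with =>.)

S=>oSo=>ooSoo=>ooeSeoo=>ooeeSeeoo=>ooeeoSoeeoo=>ooeeooSooeeoo=>ooeeooeSeooeeoo=>ooeeooeoSoeooeeoo=>ooeeooeoeSeoeooeeoo=>ooeeooeoeoSoeoeooeeoo=>ooeeooeoeooeoeooeeoo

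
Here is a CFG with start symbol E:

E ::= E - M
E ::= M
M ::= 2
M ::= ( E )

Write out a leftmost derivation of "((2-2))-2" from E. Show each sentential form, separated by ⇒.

E ⇒ E-M   [E ::= E - M]
E-M ⇒ M-M   [E ::= M]
M-M ⇒ (E)-M   [M ::= ( E )]
(E)-M ⇒ (M)-M   [E ::= M]
(M)-M ⇒ ((E))-M   [M ::= ( E )]
((E))-M ⇒ ((E-M))-M   [E ::= E - M]
((E-M))-M ⇒ ((M-M))-M   [E ::= M]
((M-M))-M ⇒ ((2-M))-M   [M ::= 2]
((2-M))-M ⇒ ((2-2))-M   [M ::= 2]
((2-2))-M ⇒ ((2-2))-2   [M ::= 2]

E ⇒ E-M ⇒ M-M ⇒ (E)-M ⇒ (M)-M ⇒ ((E))-M ⇒ ((E-M))-M ⇒ ((M-M))-M ⇒ ((2-M))-M ⇒ ((2-2))-M ⇒ ((2-2))-2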